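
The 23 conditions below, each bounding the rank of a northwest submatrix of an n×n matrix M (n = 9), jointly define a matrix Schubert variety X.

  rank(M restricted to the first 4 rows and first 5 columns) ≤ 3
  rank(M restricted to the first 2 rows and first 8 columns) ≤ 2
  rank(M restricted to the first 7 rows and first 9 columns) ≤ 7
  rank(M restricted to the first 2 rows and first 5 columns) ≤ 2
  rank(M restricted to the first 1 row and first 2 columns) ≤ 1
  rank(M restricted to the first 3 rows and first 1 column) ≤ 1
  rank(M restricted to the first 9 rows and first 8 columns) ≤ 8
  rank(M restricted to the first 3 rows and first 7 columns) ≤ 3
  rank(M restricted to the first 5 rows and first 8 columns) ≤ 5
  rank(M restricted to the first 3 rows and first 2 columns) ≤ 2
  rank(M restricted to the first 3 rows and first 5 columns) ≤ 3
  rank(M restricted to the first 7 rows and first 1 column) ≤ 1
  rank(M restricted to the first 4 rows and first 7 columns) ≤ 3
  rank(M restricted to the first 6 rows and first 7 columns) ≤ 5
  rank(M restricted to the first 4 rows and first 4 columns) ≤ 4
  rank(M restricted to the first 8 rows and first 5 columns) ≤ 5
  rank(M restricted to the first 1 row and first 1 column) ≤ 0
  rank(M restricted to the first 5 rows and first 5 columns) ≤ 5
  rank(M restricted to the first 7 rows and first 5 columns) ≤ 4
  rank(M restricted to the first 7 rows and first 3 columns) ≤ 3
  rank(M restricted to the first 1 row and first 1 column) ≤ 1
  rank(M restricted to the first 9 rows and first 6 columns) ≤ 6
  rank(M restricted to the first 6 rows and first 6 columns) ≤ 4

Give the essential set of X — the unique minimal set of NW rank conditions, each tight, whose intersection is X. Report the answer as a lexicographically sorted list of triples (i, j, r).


Rank table r_w(9×9) implied by the 23 constraints:

  row 1: 0 1 1 1 1 1 1 1 1
  row 2: 1 2 2 2 2 2 2 2 2
  row 3: 1 2 3 3 3 3 3 3 3
  row 4: 1 2 3 3 3 3 3 4 4
  row 5: 1 2 3 4 4 4 4 5 5
  row 6: 1 2 3 4 4 4 5 6 6
  row 7: 1 2 3 4 4 5 6 7 7
  row 8: 1 2 3 4 5 6 7 8 8
  row 9: 1 2 3 4 5 6 7 8 9

the unique w with this rank table is (2, 1, 3, 8, 4, 7, 6, 5, 9).

Fulton essential set (4 of the 8 Rothe cells):

[(1, 1, 0), (4, 7, 3), (6, 6, 4), (7, 5, 4)]


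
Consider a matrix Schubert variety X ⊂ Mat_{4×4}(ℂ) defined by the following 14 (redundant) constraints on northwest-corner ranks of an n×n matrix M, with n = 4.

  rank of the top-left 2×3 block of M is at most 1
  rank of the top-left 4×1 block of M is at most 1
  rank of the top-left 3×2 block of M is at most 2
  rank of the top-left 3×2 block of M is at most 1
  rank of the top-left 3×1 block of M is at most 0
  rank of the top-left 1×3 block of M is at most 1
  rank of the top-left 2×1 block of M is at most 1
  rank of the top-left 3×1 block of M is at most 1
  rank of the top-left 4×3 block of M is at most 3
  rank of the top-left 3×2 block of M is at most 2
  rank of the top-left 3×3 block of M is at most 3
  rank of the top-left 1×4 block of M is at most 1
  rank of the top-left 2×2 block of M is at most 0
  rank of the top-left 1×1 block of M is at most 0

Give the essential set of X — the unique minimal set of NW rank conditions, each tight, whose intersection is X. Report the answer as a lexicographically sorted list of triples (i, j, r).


Reconstructing r_w from the 14 given conditions:

  i=1: 0  0  1  1
  i=2: 0  0  1  2
  i=3: 0  1  2  3
  i=4: 1  2  3  4

second differences of R give the permutation w = (3, 4, 2, 1).

Rothe diagram D(w) (5 cells), 2 SE-corners (essential conditions):

[(2, 2, 0), (3, 1, 0)]


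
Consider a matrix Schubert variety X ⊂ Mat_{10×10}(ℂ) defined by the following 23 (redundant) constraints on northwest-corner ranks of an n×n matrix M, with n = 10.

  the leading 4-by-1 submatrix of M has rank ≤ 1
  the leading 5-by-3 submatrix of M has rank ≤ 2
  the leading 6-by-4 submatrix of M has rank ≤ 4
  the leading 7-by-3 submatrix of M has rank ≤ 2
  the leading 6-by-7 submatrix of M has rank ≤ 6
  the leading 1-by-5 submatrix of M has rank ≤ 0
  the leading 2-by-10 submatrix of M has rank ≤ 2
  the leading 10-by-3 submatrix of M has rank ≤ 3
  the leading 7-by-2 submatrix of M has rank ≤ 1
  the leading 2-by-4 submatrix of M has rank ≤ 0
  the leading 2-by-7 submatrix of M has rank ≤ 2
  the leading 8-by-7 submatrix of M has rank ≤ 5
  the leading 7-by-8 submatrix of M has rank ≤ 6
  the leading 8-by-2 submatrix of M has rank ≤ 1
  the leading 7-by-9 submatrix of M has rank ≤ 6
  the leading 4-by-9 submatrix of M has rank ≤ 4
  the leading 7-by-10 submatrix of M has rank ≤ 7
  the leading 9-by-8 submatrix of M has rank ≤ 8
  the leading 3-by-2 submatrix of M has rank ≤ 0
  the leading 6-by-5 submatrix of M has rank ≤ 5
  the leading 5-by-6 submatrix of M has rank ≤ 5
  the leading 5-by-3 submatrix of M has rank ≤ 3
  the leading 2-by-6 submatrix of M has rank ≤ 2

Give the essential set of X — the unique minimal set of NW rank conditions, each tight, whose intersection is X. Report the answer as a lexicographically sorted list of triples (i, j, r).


The tightest implied rank at each (i,j), from the 23 conditions:

  R[1]: 0  0  0  0  0  1  1  1  1  1
  R[2]: 0  0  0  0  1  2  2  2  2  2
  R[3]: 0  0  1  1  2  3  3  3  3  3
  R[4]: 1  1  2  2  3  4  4  4  4  4
  R[5]: 1  1  2  3  4  5  5  5  5  5
  R[6]: 1  1  2  3  4  5  5  6  6  6
  R[7]: 1  1  2  3  4  5  5  6  6  7
  R[8]: 1  1  2  3  4  5  5  6  7  8
  R[9]: 1  2  3  4  5  6  6  7  8  9
  R[10]: 1  2  3  4  5  6  7  8  9  10

reading off 1-entries of Δ²R: w = (6, 5, 3, 1, 4, 8, 10, 9, 2, 7).

D(w) has 19 cells with 6 SE-corners; essential set:

[(1, 5, 0), (2, 4, 0), (3, 2, 0), (7, 9, 6), (8, 2, 1), (8, 7, 5)]


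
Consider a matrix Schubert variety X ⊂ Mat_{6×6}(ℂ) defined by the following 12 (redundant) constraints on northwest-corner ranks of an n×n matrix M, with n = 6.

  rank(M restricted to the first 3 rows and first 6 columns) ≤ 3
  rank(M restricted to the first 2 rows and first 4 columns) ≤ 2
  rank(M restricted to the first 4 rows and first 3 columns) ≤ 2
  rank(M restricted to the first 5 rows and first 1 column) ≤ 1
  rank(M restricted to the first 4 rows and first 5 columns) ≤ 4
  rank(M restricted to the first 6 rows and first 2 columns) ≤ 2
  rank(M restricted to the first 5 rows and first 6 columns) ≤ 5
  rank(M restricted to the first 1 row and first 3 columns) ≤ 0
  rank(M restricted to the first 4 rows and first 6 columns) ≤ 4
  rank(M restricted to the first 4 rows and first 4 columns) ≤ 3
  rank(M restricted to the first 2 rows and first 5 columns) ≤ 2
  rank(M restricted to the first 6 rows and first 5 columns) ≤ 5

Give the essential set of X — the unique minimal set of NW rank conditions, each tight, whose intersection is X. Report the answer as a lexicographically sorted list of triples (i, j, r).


Computing R[i][j] = min implied NW-rank bound (n=6, 12 conditions):

  i=1: 0 0 0 1 1 1
  i=2: 1 1 1 2 2 2
  i=3: 1 2 2 3 3 3
  i=4: 1 2 2 3 4 4
  i=5: 1 2 3 4 5 5
  i=6: 1 2 3 4 5 6

reading off 1-entries of Δ²R: w = (4, 1, 2, 5, 3, 6).

|D(w)|=4, |Ess(w)|=2:

[(1, 3, 0), (4, 3, 2)]


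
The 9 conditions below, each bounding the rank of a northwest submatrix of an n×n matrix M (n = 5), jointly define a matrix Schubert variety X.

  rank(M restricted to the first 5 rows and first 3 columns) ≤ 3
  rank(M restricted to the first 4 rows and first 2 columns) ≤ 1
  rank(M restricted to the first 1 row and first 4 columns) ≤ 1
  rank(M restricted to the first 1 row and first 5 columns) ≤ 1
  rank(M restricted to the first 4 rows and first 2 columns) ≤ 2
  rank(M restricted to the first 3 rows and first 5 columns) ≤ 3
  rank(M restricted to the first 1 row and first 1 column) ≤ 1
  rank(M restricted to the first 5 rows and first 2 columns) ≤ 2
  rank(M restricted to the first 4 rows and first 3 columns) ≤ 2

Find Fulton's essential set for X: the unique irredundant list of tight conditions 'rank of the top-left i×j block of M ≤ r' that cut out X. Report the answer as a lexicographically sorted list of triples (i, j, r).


Computing R[i][j] = min implied NW-rank bound (n=5, 9 conditions):

  i=1: 1, 1, 1, 1, 1
  i=2: 1, 1, 2, 2, 2
  i=3: 1, 1, 2, 3, 3
  i=4: 1, 1, 2, 3, 4
  i=5: 1, 2, 3, 4, 5

the unique w with this rank table is (1, 3, 4, 5, 2).

Rothe diagram D(w) (3 cells), 1 SE-corner (essential condition):

[(4, 2, 1)]


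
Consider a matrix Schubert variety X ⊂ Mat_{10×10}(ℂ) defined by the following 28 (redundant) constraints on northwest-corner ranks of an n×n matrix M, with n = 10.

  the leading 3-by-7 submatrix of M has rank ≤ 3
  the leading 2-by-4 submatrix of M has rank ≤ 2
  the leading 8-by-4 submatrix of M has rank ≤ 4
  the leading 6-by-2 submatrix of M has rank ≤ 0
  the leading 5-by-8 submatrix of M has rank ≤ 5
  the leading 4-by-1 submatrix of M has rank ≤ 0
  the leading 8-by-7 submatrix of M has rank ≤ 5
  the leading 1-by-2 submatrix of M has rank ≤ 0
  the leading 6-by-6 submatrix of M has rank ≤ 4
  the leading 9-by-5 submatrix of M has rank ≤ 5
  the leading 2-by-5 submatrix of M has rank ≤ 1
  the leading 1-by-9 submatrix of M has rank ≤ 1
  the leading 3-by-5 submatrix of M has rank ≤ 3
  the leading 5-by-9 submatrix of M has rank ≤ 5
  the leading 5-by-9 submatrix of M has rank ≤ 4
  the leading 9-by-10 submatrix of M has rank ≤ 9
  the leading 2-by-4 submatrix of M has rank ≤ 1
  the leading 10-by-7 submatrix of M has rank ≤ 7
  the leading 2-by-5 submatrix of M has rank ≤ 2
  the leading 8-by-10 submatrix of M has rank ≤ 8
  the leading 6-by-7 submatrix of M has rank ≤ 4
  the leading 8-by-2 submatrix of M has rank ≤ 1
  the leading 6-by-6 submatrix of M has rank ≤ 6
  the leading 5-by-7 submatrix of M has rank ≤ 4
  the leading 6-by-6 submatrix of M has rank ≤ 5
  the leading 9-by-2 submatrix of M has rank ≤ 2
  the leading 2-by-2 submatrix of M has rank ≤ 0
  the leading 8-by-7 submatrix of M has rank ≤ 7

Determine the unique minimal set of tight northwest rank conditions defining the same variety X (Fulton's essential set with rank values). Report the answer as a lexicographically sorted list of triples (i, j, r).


The tightest implied rank at each (i,j), from the 28 conditions:

  R[1]: 0 | 0 | 1 | 1 | 1 | 1 | 1 | 1 | 1 | 1
  R[2]: 0 | 0 | 1 | 1 | 1 | 2 | 2 | 2 | 2 | 2
  R[3]: 0 | 0 | 1 | 2 | 2 | 3 | 3 | 3 | 3 | 3
  R[4]: 0 | 0 | 1 | 2 | 3 | 4 | 4 | 4 | 4 | 4
  R[5]: 0 | 0 | 1 | 2 | 3 | 4 | 4 | 4 | 4 | 5
  R[6]: 0 | 0 | 1 | 2 | 3 | 4 | 4 | 5 | 5 | 6
  R[7]: 1 | 1 | 2 | 3 | 4 | 5 | 5 | 6 | 6 | 7
  R[8]: 1 | 1 | 2 | 3 | 4 | 5 | 5 | 6 | 7 | 8
  R[9]: 1 | 2 | 3 | 4 | 5 | 6 | 6 | 7 | 8 | 9
  R[10]: 1 | 2 | 3 | 4 | 5 | 6 | 7 | 8 | 9 | 10

the unique w with this rank table is (3, 6, 4, 5, 10, 8, 1, 9, 2, 7).

Fulton essential set (6 of the 20 Rothe cells):

[(2, 5, 1), (5, 9, 4), (6, 2, 0), (6, 7, 4), (8, 2, 1), (8, 7, 5)]


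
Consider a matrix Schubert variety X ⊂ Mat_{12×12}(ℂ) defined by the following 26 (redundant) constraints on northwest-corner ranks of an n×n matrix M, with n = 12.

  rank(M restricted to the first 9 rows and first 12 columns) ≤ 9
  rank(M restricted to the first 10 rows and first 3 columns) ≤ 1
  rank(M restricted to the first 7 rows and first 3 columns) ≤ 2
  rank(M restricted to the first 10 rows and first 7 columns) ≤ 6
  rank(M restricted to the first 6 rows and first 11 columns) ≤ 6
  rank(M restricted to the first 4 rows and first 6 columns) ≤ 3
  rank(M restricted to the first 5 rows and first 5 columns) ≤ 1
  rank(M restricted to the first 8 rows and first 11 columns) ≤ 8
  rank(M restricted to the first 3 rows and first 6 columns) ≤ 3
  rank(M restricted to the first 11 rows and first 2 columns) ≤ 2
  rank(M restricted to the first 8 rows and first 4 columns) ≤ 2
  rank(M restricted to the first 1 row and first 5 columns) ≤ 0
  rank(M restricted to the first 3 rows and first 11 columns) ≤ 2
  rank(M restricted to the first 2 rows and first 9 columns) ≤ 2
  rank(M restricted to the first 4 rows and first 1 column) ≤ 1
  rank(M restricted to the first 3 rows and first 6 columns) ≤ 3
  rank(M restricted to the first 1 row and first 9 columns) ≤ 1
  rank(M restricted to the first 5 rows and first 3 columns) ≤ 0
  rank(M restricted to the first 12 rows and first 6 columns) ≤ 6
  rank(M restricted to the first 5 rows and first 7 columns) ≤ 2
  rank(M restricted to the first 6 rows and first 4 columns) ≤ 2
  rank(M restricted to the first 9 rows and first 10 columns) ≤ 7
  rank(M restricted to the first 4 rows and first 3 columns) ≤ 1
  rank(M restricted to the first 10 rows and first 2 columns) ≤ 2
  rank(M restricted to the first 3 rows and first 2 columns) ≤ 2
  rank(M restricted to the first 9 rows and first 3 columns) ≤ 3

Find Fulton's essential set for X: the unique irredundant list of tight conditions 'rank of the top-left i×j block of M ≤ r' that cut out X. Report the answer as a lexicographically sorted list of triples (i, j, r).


Rank table r_w(12×12) implied by the 26 constraints:

  0 0 0 0 0 1 1 1 1 1 1 1
  0 0 0 1 1 2 2 2 2 2 2 2
  0 0 0 1 1 2 2 2 2 2 2 3
  0 0 0 1 1 2 2 3 3 3 3 4
  0 0 0 1 1 2 2 3 4 4 4 5
  1 1 1 2 2 3 3 4 5 5 5 6
  1 1 1 2 3 4 4 5 6 6 6 7
  1 1 1 2 3 4 5 6 7 7 7 8
  1 1 1 2 3 4 5 6 7 7 8 9
  1 1 1 2 3 4 5 6 7 8 9 10
  1 2 2 3 4 5 6 7 8 9 10 11
  1 2 3 4 5 6 7 8 9 10 11 12

hence w(1..12) = (6, 4, 12, 8, 9, 1, 5, 7, 11, 10, 2, 3).

Fulton essential set (7 of the 36 Rothe cells):

[(1, 5, 0), (3, 11, 2), (5, 3, 0), (5, 5, 1), (5, 7, 2), (9, 10, 7), (10, 3, 1)]


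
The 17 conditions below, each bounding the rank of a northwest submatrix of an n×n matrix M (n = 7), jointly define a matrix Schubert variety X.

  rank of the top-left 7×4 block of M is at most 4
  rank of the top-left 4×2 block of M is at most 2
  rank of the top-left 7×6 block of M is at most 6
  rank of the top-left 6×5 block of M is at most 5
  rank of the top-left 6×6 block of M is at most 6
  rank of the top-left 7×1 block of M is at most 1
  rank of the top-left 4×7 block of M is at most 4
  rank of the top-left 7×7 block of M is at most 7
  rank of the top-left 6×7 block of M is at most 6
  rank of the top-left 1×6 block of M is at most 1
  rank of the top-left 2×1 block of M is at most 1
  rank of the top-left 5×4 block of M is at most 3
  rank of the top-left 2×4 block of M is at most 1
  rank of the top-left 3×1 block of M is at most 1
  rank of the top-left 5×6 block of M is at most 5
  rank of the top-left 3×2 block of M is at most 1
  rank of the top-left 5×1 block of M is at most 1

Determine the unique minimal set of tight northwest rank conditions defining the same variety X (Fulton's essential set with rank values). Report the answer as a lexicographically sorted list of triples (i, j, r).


Propagating the 17 rank bounds to every northwest block:

  row 1: 1  1  1  1  1  1  1
  row 2: 1  1  1  1  2  2  2
  row 3: 1  1  2  2  3  3  3
  row 4: 1  2  3  3  4  4  4
  row 5: 1  2  3  3  4  5  5
  row 6: 1  2  3  4  5  6  6
  row 7: 1  2  3  4  5  6  7

giving w = (1, 5, 3, 2, 6, 4, 7) via Δ²R.

3 SE-corners of the 5-cell Rothe diagram give Ess(w):

[(2, 4, 1), (3, 2, 1), (5, 4, 3)]


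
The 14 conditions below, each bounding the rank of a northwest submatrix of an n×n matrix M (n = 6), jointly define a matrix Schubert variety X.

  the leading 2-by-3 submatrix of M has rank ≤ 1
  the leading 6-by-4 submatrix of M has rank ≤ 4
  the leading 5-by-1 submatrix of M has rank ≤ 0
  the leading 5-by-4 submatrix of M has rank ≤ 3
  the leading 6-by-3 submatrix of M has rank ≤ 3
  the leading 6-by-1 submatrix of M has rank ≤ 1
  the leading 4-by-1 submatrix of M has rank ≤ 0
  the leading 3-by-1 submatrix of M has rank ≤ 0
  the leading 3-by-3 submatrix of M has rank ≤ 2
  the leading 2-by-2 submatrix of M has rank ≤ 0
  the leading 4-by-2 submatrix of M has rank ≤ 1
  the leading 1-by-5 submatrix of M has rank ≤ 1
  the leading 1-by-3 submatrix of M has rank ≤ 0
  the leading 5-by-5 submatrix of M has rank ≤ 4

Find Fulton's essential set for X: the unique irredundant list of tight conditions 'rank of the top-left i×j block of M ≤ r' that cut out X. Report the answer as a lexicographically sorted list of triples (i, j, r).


Rank table r_w(6×6) implied by the 14 constraints:

  R[1]: 0 | 0 | 0 | 1 | 1 | 1
  R[2]: 0 | 0 | 1 | 2 | 2 | 2
  R[3]: 0 | 1 | 2 | 3 | 3 | 3
  R[4]: 0 | 1 | 2 | 3 | 4 | 4
  R[5]: 0 | 1 | 2 | 3 | 4 | 5
  R[6]: 1 | 2 | 3 | 4 | 5 | 6

second differences of R give the permutation w = (4, 3, 2, 5, 6, 1).

ℓ(w)=8; the 3 essential cells (i,j,r):

[(1, 3, 0), (2, 2, 0), (5, 1, 0)]


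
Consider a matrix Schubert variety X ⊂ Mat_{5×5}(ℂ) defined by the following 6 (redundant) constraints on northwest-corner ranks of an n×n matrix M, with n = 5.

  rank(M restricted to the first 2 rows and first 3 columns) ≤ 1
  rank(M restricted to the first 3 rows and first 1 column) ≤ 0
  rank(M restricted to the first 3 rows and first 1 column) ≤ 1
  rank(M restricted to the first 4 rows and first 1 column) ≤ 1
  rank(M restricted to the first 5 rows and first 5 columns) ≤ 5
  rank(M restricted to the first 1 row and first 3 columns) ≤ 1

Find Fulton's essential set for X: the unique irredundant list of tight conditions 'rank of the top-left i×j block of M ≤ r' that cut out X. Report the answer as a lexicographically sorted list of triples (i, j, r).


Rank table r_w(5×5) implied by the 6 constraints:

  0, 1, 1, 1, 1
  0, 1, 1, 2, 2
  0, 1, 2, 3, 3
  1, 2, 3, 4, 4
  1, 2, 3, 4, 5

reading off 1-entries of Δ²R: w = (2, 4, 3, 1, 5).

Rothe diagram D(w) (4 cells), 2 SE-corners (essential conditions):

[(2, 3, 1), (3, 1, 0)]


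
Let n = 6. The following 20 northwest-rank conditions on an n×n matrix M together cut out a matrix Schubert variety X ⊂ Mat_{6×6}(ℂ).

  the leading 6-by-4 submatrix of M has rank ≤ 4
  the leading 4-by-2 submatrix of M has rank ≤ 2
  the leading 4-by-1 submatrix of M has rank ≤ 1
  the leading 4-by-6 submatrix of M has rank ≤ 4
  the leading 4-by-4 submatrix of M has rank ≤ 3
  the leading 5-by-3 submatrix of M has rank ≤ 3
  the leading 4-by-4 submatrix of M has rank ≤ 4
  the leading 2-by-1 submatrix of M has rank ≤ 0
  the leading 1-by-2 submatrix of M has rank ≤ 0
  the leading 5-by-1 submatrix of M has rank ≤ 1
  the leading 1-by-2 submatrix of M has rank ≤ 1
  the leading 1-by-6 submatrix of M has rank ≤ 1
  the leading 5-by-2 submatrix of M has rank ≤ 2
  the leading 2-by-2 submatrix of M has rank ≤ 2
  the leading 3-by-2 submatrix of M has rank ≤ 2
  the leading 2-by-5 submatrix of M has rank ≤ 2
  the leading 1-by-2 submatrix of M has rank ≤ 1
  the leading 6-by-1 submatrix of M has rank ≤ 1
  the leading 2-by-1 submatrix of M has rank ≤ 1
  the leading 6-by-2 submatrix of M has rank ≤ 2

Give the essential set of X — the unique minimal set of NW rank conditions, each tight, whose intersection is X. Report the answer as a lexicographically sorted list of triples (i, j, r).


Recovering R(i,j) via the rank-extension bound from the 20 conditions:

  0 | 0 | 1 | 1 | 1 | 1
  0 | 1 | 2 | 2 | 2 | 2
  1 | 2 | 3 | 3 | 3 | 3
  1 | 2 | 3 | 3 | 4 | 4
  1 | 2 | 3 | 4 | 5 | 5
  1 | 2 | 3 | 4 | 5 | 6

giving w = (3, 2, 1, 5, 4, 6) via Δ²R.

ℓ(w)=4; the 3 essential cells (i,j,r):

[(1, 2, 0), (2, 1, 0), (4, 4, 3)]


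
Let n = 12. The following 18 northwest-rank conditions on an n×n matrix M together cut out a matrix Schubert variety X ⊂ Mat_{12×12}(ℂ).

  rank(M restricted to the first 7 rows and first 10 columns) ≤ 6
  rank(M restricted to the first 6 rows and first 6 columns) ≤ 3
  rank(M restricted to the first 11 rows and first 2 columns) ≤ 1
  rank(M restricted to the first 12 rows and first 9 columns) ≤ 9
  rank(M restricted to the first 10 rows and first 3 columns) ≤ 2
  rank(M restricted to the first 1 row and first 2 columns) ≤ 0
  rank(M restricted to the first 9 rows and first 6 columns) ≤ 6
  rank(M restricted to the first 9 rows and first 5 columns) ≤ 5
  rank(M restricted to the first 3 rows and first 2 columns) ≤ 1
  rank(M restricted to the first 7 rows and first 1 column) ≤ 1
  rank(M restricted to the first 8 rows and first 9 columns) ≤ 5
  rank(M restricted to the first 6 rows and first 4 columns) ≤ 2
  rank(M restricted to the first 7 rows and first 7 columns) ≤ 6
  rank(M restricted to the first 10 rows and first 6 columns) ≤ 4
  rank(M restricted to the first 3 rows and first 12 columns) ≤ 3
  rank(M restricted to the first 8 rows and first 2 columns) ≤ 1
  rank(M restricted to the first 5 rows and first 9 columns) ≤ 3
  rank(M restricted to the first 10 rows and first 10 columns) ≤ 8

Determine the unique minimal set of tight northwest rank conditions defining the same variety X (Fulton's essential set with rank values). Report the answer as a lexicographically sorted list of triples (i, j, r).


Recovering R(i,j) via the rank-extension bound from the 18 conditions:

  i=1: 0 0 1 1 1 1 1 1 1 1 1 1
  i=2: 1 1 2 2 2 2 2 2 2 2 2 2
  i=3: 1 1 2 2 3 3 3 3 3 3 3 3
  i=4: 1 1 2 2 3 3 3 3 3 4 4 4
  i=5: 1 1 2 2 3 3 3 3 3 4 5 5
  i=6: 1 1 2 2 3 3 4 4 4 5 6 6
  i=7: 1 1 2 3 4 4 5 5 5 6 7 7
  i=8: 1 1 2 3 4 4 5 5 5 6 7 8
  i=9: 1 1 2 3 4 4 5 6 6 7 8 9
  i=10: 1 1 2 3 4 4 5 6 7 8 9 10
  i=11: 1 1 2 3 4 5 6 7 8 9 10 11
  i=12: 1 2 3 4 5 6 7 8 9 10 11 12

so w = (3, 1, 5, 10, 11, 7, 4, 12, 8, 9, 6, 2).

ℓ(w)=29; the 7 essential cells (i,j,r):

[(1, 2, 0), (5, 9, 3), (6, 4, 2), (6, 6, 3), (8, 9, 5), (10, 6, 4), (11, 2, 1)]


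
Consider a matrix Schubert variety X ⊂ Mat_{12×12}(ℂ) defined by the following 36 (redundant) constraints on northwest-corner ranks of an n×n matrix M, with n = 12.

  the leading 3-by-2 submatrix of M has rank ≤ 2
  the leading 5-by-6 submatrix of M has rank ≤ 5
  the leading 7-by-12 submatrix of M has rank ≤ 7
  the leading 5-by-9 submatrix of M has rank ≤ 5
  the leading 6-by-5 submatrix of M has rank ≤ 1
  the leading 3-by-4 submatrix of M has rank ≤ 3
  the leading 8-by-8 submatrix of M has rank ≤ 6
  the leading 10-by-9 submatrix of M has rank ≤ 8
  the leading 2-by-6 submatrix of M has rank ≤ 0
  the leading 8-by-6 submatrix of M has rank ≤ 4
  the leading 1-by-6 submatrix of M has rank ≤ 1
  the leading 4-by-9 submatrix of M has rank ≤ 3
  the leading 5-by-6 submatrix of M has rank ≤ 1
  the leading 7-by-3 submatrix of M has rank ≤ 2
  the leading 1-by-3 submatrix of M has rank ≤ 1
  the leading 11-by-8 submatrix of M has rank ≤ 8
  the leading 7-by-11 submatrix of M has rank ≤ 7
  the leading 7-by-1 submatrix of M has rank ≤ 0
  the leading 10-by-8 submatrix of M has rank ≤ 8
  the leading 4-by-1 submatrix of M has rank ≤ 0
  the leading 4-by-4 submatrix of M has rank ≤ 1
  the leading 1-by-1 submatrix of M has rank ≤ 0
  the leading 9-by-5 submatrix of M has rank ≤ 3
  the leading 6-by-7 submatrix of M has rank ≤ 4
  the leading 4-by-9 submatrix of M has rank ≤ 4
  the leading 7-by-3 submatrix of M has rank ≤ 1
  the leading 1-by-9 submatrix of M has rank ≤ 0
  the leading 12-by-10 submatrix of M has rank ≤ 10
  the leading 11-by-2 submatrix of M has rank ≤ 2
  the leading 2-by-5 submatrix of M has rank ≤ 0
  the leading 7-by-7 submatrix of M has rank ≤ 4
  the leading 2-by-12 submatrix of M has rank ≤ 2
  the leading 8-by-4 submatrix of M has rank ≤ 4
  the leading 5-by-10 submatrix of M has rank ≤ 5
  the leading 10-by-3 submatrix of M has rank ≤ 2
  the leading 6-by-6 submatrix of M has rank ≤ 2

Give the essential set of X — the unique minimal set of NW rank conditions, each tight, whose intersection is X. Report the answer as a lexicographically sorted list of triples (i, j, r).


The tightest implied rank at each (i,j), from the 36 conditions:

  row 1: 0  0  0  0  0  0  0  0  0  1  1  1
  row 2: 0  0  0  0  0  0  1  1  1  2  2  2
  row 3: 0  1  1  1  1  1  2  2  2  3  3  3
  row 4: 0  1  1  1  1  1  2  3  3  4  4  4
  row 5: 0  1  1  1  1  1  2  3  4  5  5  5
  row 6: 0  1  1  1  1  2  3  4  5  6  6  6
  row 7: 0  1  1  2  2  3  4  5  6  7  7  7
  row 8: 1  2  2  3  3  4  5  6  7  8  8  8
  row 9: 1  2  2  3  3  4  5  6  7  8  9  9
  row 10: 1  2  2  3  4  5  6  7  8  9  10  10
  row 11: 1  2  3  4  5  6  7  8  9  10  11  11
  row 12: 1  2  3  4  5  6  7  8  9  10  11  12

second differences of R give the permutation w = (10, 7, 2, 8, 9, 6, 4, 1, 11, 5, 3, 12).

8 SE-corners of the 35-cell Rothe diagram give Ess(w):

[(1, 9, 0), (2, 6, 0), (5, 6, 1), (6, 5, 1), (7, 1, 0), (7, 3, 1), (9, 5, 3), (10, 3, 2)]


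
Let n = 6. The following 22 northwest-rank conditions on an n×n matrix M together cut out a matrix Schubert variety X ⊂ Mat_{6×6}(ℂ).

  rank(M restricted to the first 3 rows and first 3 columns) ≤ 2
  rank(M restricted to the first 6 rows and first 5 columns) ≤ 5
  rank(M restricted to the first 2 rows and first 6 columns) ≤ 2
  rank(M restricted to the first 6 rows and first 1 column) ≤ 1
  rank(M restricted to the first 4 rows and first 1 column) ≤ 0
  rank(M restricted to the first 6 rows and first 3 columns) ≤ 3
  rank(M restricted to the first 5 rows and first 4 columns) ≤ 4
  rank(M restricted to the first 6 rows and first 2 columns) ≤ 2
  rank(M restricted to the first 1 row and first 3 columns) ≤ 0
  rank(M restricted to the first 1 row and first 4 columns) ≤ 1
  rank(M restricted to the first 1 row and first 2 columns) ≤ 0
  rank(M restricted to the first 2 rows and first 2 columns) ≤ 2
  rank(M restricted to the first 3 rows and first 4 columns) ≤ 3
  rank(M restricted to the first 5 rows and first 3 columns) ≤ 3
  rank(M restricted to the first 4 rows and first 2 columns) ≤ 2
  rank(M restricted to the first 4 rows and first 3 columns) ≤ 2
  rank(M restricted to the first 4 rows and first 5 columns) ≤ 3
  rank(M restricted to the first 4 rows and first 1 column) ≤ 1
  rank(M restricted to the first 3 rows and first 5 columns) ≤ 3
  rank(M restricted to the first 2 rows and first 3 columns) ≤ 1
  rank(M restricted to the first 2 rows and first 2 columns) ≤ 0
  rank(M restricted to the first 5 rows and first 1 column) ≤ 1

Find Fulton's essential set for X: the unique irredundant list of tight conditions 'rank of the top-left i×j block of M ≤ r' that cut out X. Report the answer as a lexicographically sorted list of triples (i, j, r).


The tightest implied rank at each (i,j), from the 22 conditions:

  R[1]: 0, 0, 0, 1, 1, 1
  R[2]: 0, 0, 1, 2, 2, 2
  R[3]: 0, 1, 2, 3, 3, 3
  R[4]: 0, 1, 2, 3, 3, 4
  R[5]: 1, 2, 3, 4, 4, 5
  R[6]: 1, 2, 3, 4, 5, 6

reading off 1-entries of Δ²R: w = (4, 3, 2, 6, 1, 5).

4 SE-corners of the 8-cell Rothe diagram give Ess(w):

[(1, 3, 0), (2, 2, 0), (4, 1, 0), (4, 5, 3)]


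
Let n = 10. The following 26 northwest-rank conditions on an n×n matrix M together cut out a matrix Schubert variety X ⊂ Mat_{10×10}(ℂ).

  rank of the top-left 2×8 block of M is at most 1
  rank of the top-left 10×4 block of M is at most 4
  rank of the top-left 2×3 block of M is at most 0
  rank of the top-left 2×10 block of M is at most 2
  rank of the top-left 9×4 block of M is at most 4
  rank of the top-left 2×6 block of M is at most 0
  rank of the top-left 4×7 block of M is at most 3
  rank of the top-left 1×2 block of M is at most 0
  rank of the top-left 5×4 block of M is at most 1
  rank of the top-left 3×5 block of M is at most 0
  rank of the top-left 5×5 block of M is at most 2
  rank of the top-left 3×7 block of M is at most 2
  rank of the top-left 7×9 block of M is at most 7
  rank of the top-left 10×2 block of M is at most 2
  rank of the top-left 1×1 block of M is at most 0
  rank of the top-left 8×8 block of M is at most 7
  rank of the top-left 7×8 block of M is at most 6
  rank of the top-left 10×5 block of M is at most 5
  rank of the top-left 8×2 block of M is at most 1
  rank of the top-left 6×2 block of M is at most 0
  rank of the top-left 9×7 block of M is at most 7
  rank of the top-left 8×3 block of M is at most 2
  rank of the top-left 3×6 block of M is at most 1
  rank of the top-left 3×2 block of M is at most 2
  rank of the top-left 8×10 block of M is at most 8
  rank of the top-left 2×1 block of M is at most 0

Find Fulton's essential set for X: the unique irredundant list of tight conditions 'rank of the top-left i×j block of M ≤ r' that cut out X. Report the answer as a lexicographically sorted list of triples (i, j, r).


Propagating the 26 rank bounds to every northwest block:

  i=1: 0 | 0 | 0 | 0 | 0 | 0 | 1 | 1 | 1 | 1
  i=2: 0 | 0 | 0 | 0 | 0 | 0 | 1 | 1 | 2 | 2
  i=3: 0 | 0 | 0 | 0 | 0 | 1 | 2 | 2 | 3 | 3
  i=4: 0 | 0 | 1 | 1 | 1 | 2 | 3 | 3 | 4 | 4
  i=5: 0 | 0 | 1 | 1 | 2 | 3 | 4 | 4 | 5 | 5
  i=6: 0 | 0 | 1 | 2 | 3 | 4 | 5 | 5 | 6 | 6
  i=7: 1 | 1 | 2 | 3 | 4 | 5 | 6 | 6 | 7 | 7
  i=8: 1 | 1 | 2 | 3 | 4 | 5 | 6 | 7 | 8 | 8
  i=9: 1 | 2 | 3 | 4 | 5 | 6 | 7 | 8 | 9 | 9
  i=10: 1 | 2 | 3 | 4 | 5 | 6 | 7 | 8 | 9 | 10

reading off 1-entries of Δ²R: w = (7, 9, 6, 3, 5, 4, 1, 8, 2, 10).

Fulton essential set (6 of the 26 Rothe cells):

[(2, 6, 0), (2, 8, 1), (3, 5, 0), (5, 4, 1), (6, 2, 0), (8, 2, 1)]


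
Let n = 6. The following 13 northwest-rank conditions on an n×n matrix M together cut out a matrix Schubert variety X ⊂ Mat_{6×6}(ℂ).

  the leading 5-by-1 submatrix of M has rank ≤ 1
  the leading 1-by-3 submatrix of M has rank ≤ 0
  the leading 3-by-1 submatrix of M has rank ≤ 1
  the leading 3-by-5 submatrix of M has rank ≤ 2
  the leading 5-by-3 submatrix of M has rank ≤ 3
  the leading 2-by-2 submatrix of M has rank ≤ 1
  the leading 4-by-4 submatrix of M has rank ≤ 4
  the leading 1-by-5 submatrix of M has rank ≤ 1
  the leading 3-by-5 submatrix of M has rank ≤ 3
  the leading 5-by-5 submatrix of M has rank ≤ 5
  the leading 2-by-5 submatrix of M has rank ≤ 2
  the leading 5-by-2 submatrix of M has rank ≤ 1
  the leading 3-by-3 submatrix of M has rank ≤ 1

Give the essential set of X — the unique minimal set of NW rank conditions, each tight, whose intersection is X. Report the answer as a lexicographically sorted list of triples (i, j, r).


Propagating the 13 rank bounds to every northwest block:

  0 | 0 | 0 | 1 | 1 | 1
  1 | 1 | 1 | 2 | 2 | 2
  1 | 1 | 1 | 2 | 2 | 3
  1 | 1 | 2 | 3 | 3 | 4
  1 | 1 | 2 | 3 | 4 | 5
  1 | 2 | 3 | 4 | 5 | 6

second differences of R give the permutation w = (4, 1, 6, 3, 5, 2).

ℓ(w)=8; the 4 essential cells (i,j,r):

[(1, 3, 0), (3, 3, 1), (3, 5, 2), (5, 2, 1)]


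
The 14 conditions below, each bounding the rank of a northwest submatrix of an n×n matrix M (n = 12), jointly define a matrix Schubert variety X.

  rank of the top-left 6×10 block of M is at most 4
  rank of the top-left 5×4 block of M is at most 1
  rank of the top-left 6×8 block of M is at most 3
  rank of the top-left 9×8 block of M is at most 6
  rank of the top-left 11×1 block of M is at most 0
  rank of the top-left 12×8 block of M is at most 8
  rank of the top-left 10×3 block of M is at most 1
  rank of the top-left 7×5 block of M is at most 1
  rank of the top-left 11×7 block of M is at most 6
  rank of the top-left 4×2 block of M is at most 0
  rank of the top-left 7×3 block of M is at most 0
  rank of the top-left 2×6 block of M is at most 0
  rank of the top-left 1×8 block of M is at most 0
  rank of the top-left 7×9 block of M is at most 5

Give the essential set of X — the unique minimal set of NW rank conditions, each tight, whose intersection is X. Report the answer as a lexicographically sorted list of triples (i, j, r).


Rank table r_w(12×12) implied by the 14 constraints:

  0, 0, 0, 0, 0, 0, 0, 0, 1, 1, 1, 1
  0, 0, 0, 0, 0, 0, 1, 1, 2, 2, 2, 2
  0, 0, 0, 1, 1, 1, 2, 2, 3, 3, 3, 3
  0, 0, 0, 1, 1, 2, 3, 3, 4, 4, 4, 4
  0, 0, 0, 1, 1, 2, 3, 3, 4, 4, 5, 5
  0, 0, 0, 1, 1, 2, 3, 3, 4, 4, 5, 6
  0, 0, 0, 1, 1, 2, 3, 4, 5, 5, 6, 7
  0, 1, 1, 2, 2, 3, 4, 5, 6, 6, 7, 8
  0, 1, 1, 2, 3, 4, 5, 6, 7, 7, 8, 9
  0, 1, 1, 2, 3, 4, 5, 6, 7, 8, 9, 10
  0, 1, 2, 3, 4, 5, 6, 7, 8, 9, 10, 11
  1, 2, 3, 4, 5, 6, 7, 8, 9, 10, 11, 12

second differences of R give the permutation w = (9, 7, 4, 6, 11, 12, 8, 2, 5, 10, 3, 1).

8 SE-corners of the 43-cell Rothe diagram give Ess(w):

[(1, 8, 0), (2, 6, 0), (6, 8, 3), (6, 10, 4), (7, 3, 0), (7, 5, 1), (10, 3, 1), (11, 1, 0)]


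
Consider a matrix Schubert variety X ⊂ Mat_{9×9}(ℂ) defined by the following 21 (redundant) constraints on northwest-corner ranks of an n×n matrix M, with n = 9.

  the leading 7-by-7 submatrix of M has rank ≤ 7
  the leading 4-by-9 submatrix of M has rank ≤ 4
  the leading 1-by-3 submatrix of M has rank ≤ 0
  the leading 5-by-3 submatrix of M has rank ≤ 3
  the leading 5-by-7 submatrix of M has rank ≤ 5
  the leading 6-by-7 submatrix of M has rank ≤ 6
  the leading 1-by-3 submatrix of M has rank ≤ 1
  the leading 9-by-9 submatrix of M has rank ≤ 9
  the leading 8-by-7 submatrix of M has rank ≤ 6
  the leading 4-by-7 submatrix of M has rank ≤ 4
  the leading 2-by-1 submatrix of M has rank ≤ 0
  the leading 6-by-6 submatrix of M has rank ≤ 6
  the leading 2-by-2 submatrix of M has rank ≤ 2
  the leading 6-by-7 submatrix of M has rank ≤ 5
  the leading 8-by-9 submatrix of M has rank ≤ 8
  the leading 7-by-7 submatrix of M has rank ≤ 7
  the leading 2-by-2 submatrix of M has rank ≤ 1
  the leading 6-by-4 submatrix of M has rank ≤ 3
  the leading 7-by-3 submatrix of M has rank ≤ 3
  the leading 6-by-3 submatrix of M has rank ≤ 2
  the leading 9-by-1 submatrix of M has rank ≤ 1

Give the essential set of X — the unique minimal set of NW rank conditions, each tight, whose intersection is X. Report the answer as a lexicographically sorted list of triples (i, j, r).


Reconstructing r_w from the 21 given conditions:

  R[1]: 0 | 0 | 0 | 1 | 1 | 1 | 1 | 1 | 1
  R[2]: 0 | 1 | 1 | 2 | 2 | 2 | 2 | 2 | 2
  R[3]: 1 | 2 | 2 | 3 | 3 | 3 | 3 | 3 | 3
  R[4]: 1 | 2 | 2 | 3 | 4 | 4 | 4 | 4 | 4
  R[5]: 1 | 2 | 2 | 3 | 4 | 5 | 5 | 5 | 5
  R[6]: 1 | 2 | 2 | 3 | 4 | 5 | 5 | 6 | 6
  R[7]: 1 | 2 | 3 | 4 | 5 | 6 | 6 | 7 | 7
  R[8]: 1 | 2 | 3 | 4 | 5 | 6 | 6 | 7 | 8
  R[9]: 1 | 2 | 3 | 4 | 5 | 6 | 7 | 8 | 9

giving w = (4, 2, 1, 5, 6, 8, 3, 9, 7) via Δ²R.

5 SE-corners of the 9-cell Rothe diagram give Ess(w):

[(1, 3, 0), (2, 1, 0), (6, 3, 2), (6, 7, 5), (8, 7, 6)]


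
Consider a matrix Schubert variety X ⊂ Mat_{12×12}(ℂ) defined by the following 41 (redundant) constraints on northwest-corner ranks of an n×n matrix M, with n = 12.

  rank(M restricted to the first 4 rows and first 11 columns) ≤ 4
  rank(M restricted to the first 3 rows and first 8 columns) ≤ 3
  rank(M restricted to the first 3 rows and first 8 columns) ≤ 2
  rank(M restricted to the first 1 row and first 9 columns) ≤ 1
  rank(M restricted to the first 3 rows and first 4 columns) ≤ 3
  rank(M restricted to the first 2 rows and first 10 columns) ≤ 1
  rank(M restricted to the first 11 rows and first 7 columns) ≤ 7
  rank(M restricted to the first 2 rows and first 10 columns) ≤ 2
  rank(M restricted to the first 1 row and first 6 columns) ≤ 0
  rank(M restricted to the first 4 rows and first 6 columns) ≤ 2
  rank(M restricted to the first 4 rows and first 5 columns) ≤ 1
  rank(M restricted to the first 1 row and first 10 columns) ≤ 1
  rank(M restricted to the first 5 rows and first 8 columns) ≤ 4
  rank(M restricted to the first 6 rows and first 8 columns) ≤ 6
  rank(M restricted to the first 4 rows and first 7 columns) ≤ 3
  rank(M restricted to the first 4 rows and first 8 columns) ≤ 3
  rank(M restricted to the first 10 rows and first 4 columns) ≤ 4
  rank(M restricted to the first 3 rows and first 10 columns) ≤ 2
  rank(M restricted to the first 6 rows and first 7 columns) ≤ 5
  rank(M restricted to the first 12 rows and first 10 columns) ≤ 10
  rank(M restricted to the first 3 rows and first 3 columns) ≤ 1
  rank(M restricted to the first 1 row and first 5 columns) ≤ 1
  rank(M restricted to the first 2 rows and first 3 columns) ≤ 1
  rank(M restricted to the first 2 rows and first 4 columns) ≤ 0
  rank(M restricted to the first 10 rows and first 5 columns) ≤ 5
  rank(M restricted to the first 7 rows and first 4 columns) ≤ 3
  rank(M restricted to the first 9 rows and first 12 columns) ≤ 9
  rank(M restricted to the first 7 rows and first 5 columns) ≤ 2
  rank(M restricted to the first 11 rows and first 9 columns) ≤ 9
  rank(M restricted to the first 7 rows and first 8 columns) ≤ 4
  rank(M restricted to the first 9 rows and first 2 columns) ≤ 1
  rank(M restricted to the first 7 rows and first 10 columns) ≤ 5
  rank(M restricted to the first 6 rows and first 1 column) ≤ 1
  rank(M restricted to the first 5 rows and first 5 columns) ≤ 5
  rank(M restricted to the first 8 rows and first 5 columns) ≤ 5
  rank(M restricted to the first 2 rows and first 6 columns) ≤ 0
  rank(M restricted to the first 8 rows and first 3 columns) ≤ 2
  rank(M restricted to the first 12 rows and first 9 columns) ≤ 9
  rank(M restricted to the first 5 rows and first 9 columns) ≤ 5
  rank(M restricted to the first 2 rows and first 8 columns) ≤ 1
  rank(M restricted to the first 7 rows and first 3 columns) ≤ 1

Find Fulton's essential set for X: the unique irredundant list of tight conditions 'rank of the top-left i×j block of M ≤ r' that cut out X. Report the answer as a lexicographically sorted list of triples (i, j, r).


Recovering R(i,j) via the rank-extension bound from the 41 conditions:

  row 1: 0, 0, 0, 0, 0, 0, 1, 1, 1, 1, 1, 1
  row 2: 0, 0, 0, 0, 0, 0, 1, 1, 1, 1, 2, 2
  row 3: 1, 1, 1, 1, 1, 1, 2, 2, 2, 2, 3, 3
  row 4: 1, 1, 1, 1, 1, 2, 3, 3, 3, 3, 4, 4
  row 5: 1, 1, 1, 2, 2, 3, 4, 4, 4, 4, 5, 5
  row 6: 1, 1, 1, 2, 2, 3, 4, 4, 5, 5, 6, 6
  row 7: 1, 1, 1, 2, 2, 3, 4, 4, 5, 5, 6, 7
  row 8: 1, 1, 2, 3, 3, 4, 5, 5, 6, 6, 7, 8
  row 9: 1, 1, 2, 3, 4, 5, 6, 6, 7, 7, 8, 9
  row 10: 1, 2, 3, 4, 5, 6, 7, 7, 8, 8, 9, 10
  row 11: 1, 2, 3, 4, 5, 6, 7, 8, 9, 9, 10, 11
  row 12: 1, 2, 3, 4, 5, 6, 7, 8, 9, 10, 11, 12

the unique w with this rank table is (7, 11, 1, 6, 4, 9, 12, 3, 5, 2, 8, 10).

ℓ(w)=32; the 8 essential cells (i,j,r):

[(2, 6, 0), (2, 10, 1), (4, 5, 1), (7, 3, 1), (7, 5, 2), (7, 8, 4), (7, 10, 5), (9, 2, 1)]


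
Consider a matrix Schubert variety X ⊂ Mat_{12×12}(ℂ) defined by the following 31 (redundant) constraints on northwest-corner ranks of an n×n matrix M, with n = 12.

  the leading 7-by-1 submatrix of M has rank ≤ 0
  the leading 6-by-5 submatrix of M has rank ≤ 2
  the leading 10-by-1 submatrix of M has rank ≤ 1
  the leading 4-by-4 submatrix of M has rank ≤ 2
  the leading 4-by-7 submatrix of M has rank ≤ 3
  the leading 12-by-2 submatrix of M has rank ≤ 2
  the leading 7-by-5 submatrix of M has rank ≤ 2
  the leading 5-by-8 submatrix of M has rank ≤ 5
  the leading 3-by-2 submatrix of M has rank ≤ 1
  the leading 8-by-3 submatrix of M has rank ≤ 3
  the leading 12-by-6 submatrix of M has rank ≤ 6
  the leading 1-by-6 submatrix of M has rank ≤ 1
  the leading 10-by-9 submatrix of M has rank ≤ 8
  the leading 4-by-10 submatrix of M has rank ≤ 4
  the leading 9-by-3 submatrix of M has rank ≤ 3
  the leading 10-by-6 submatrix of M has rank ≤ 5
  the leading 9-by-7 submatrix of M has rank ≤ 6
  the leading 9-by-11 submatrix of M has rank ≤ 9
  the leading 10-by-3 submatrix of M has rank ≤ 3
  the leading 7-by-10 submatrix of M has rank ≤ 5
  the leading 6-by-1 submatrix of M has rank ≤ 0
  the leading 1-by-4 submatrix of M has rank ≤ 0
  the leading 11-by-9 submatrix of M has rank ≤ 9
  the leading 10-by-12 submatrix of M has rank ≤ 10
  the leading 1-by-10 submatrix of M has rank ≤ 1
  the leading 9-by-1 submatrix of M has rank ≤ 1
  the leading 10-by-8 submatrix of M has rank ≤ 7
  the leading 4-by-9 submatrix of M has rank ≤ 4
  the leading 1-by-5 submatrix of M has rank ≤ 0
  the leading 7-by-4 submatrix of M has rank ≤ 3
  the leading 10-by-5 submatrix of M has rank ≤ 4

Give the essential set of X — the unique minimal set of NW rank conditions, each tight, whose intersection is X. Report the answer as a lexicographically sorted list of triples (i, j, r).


Recovering R(i,j) via the rank-extension bound from the 31 conditions:

  row 1: 0 | 0 | 0 | 0 | 0 | 1 | 1 | 1 | 1 | 1 | 1 | 1
  row 2: 0 | 1 | 1 | 1 | 1 | 2 | 2 | 2 | 2 | 2 | 2 | 2
  row 3: 0 | 1 | 2 | 2 | 2 | 3 | 3 | 3 | 3 | 3 | 3 | 3
  row 4: 0 | 1 | 2 | 2 | 2 | 3 | 3 | 4 | 4 | 4 | 4 | 4
  row 5: 0 | 1 | 2 | 2 | 2 | 3 | 4 | 5 | 5 | 5 | 5 | 5
  row 6: 0 | 1 | 2 | 2 | 2 | 3 | 4 | 5 | 5 | 5 | 6 | 6
  row 7: 0 | 1 | 2 | 2 | 2 | 3 | 4 | 5 | 5 | 5 | 6 | 7
  row 8: 1 | 2 | 3 | 3 | 3 | 4 | 5 | 6 | 6 | 6 | 7 | 8
  row 9: 1 | 2 | 3 | 4 | 4 | 5 | 6 | 7 | 7 | 7 | 8 | 9
  row 10: 1 | 2 | 3 | 4 | 4 | 5 | 6 | 7 | 8 | 8 | 9 | 10
  row 11: 1 | 2 | 3 | 4 | 5 | 6 | 7 | 8 | 9 | 9 | 10 | 11
  row 12: 1 | 2 | 3 | 4 | 5 | 6 | 7 | 8 | 9 | 10 | 11 | 12

second differences of R give the permutation w = (6, 2, 3, 8, 7, 11, 12, 1, 4, 9, 5, 10).

6 SE-corners of the 25-cell Rothe diagram give Ess(w):

[(1, 5, 0), (4, 7, 3), (7, 1, 0), (7, 5, 2), (7, 10, 5), (10, 5, 4)]
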